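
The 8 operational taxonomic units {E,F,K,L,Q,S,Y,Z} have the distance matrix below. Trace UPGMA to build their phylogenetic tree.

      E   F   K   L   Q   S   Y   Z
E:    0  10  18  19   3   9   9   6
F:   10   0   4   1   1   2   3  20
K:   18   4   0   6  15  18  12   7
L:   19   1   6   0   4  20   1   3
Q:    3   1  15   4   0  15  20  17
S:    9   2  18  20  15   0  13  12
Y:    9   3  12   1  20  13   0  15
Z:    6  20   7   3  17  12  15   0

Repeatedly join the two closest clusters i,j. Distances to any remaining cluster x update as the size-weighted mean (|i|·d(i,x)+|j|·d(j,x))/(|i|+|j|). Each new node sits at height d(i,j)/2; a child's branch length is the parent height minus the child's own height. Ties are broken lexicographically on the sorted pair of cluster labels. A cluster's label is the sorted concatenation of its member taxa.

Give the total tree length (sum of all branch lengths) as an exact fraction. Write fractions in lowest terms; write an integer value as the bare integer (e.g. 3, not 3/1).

iteration 1: select F,L (d=1); attach at lengths (1/2, 1/2); label the merged cluster FL
  updated: d(E,FL)=29/2, d(FL,K)=5, d(FL,Q)=5/2, d(FL,S)=11, d(FL,Y)=2, d(FL,Z)=23/2
iteration 2: select FL,Y (d=2); attach at lengths (1/2, 1); label the merged cluster FLY
  updated: d(E,FLY)=38/3, d(FLY,K)=22/3, d(FLY,Q)=25/3, d(FLY,S)=35/3, d(FLY,Z)=38/3
iteration 3: select E,Q (d=3); attach at lengths (3/2, 3/2); label the merged cluster EQ
  updated: d(EQ,FLY)=21/2, d(EQ,K)=33/2, d(EQ,S)=12, d(EQ,Z)=23/2
iteration 4: select K,Z (d=7); attach at lengths (7/2, 7/2); label the merged cluster KZ
  updated: d(EQ,KZ)=14, d(FLY,KZ)=10, d(KZ,S)=15
iteration 5: select FLY,KZ (d=10); attach at lengths (4, 3/2); label the merged cluster FKLYZ
  updated: d(EQ,FKLYZ)=119/10, d(FKLYZ,S)=13
iteration 6: select EQ,FKLYZ (d=119/10); attach at lengths (89/20, 19/20); label the merged cluster EFKLQYZ
  updated: d(EFKLQYZ,S)=89/7
iteration 7: select EFKLQYZ,S (d=89/7); attach at lengths (57/140, 89/14); label the merged cluster EFKLQSYZ
final tree: (((E:3/2,Q:3/2):89/20,(((F:1/2,L:1/2):1/2,Y:1):4,(K:7/2,Z:7/2):3/2):19/20):57/140,S:89/14)
total length: 4223/140

4223/140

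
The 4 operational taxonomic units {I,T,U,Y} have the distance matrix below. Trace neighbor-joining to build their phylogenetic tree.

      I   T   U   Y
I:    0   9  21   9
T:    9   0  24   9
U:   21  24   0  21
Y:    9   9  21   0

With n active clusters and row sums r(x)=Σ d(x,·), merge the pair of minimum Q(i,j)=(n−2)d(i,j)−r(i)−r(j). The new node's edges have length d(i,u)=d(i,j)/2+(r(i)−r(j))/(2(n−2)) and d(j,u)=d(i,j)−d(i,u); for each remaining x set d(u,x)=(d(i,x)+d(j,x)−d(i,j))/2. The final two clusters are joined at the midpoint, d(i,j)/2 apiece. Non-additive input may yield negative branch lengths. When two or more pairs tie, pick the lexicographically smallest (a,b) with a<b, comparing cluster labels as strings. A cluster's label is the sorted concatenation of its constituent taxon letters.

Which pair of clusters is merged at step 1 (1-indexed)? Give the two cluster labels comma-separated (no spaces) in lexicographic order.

I,T

1. join I+T (d=9, Q=-63) ⇒ IT; edges |I|=15/4, |T|=21/4
  updated: d(IT,U)=18, d(IT,Y)=9/2
2. join IT+U (d=18, Q=-87/2) ⇒ ITU; edges |IT|=3/4, |U|=69/4
  updated: d(ITU,Y)=15/4
3. join ITU+Y (d=15/4) ⇒ ITUY; edges |ITU|=15/8, |Y|=15/8
final tree: (((I:15/4,T:21/4):3/4,U:69/4):15/8,Y:15/8)
total length: 123/4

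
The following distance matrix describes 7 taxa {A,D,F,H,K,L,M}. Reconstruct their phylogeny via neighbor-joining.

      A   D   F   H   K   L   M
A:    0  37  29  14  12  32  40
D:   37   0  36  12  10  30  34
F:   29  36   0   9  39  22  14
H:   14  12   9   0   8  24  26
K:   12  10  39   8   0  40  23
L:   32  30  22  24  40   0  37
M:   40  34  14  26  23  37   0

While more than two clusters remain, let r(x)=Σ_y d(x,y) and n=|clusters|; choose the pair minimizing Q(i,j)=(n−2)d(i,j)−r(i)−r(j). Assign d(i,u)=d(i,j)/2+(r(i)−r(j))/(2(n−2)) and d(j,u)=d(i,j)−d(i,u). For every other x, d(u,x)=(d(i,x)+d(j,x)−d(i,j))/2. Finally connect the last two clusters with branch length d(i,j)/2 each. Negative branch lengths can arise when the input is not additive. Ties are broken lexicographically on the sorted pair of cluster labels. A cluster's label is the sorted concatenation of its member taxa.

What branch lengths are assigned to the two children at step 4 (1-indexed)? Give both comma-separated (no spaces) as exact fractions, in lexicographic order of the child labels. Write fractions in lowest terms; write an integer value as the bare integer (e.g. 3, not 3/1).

201/16,95/16

step 1: merge (F,M) at d=14, Q=-253; branch lengths F→9/2, M→19/2; new cluster FM
  updated: d(A,FM)=55/2, d(D,FM)=28, d(FM,H)=21/2, d(FM,K)=24, d(FM,L)=45/2
step 2: merge (D,K) at d=10, Q=-171; branch lengths D→63/8, K→17/8; new cluster DK
  updated: d(A,DK)=39/2, d(DK,FM)=21, d(DK,H)=5, d(DK,L)=30
step 3: merge (FM,L) at d=45/2, Q=-245/2; branch lengths FM→27/4, L→63/4; new cluster FLM
  updated: d(A,FLM)=37/2, d(DK,FLM)=57/4, d(FLM,H)=6
step 4: merge (A,FLM) at d=37/2, Q=-215/4; branch lengths A→201/16, FLM→95/16; new cluster AFLM
  updated: d(AFLM,DK)=61/8, d(AFLM,H)=3/4
step 5: merge (AFLM,DK) at d=61/8, Q=-107/8; branch lengths AFLM→27/16, DK→95/16; new cluster ADFKLM
  updated: d(ADFKLM,H)=-15/16
step 6: merge (ADFKLM,H) at d=-15/16; branch lengths ADFKLM→-15/32, H→-15/32; new cluster ADFHKLM
final tree: (((A:201/16,((F:9/2,M:19/2):27/4,L:63/4):95/16):27/16,(D:63/8,K:17/8):95/16):-15/32,H:-15/32)
total length: 1147/16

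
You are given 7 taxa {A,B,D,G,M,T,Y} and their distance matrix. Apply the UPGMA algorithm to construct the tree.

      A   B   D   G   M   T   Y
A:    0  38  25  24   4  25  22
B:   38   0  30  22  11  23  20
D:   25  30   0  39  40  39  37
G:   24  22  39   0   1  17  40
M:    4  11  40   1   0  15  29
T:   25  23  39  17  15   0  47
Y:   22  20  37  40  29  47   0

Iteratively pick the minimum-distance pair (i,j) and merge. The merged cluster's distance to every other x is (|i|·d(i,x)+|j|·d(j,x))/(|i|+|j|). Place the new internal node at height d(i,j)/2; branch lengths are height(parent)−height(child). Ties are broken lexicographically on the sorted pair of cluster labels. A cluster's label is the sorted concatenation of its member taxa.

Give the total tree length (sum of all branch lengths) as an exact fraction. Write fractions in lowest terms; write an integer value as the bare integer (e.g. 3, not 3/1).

step 1: merge (G,M) at d=1; branch lengths G→1/2, M→1/2; new cluster GM
  updated: d(A,GM)=14, d(B,GM)=33/2, d(D,GM)=79/2, d(GM,T)=16, d(GM,Y)=69/2
step 2: merge (A,GM) at d=14; branch lengths A→7, GM→13/2; new cluster AGM
  updated: d(AGM,B)=71/3, d(AGM,D)=104/3, d(AGM,T)=19, d(AGM,Y)=91/3
step 3: merge (AGM,T) at d=19; branch lengths AGM→5/2, T→19/2; new cluster AGMT
  updated: d(AGMT,B)=47/2, d(AGMT,D)=143/4, d(AGMT,Y)=69/2
step 4: merge (B,Y) at d=20; branch lengths B→10, Y→10; new cluster BY
  updated: d(AGMT,BY)=29, d(BY,D)=67/2
step 5: merge (AGMT,BY) at d=29; branch lengths AGMT→5, BY→9/2; new cluster ABGMTY
  updated: d(ABGMTY,D)=35
step 6: merge (ABGMTY,D) at d=35; branch lengths ABGMTY→3, D→35/2; new cluster ABDGMTY
final tree: ((((A:7,(G:1/2,M:1/2):13/2):5/2,T:19/2):5,(B:10,Y:10):9/2):3,D:35/2)
total length: 153/2

153/2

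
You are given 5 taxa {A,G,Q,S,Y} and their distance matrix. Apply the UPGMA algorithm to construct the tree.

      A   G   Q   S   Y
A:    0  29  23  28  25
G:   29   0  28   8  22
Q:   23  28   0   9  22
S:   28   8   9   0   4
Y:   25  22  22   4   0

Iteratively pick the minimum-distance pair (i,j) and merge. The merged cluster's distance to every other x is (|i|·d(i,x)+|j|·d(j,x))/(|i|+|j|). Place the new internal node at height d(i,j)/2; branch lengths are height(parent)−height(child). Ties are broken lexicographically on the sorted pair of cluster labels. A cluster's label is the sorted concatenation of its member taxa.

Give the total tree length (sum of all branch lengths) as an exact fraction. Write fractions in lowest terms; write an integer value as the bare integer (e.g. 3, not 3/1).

547/12

step 1: merge (S,Y) at d=4; branch lengths S→2, Y→2; new cluster SY
  updated: d(A,SY)=53/2, d(G,SY)=15, d(Q,SY)=31/2
step 2: merge (G,SY) at d=15; branch lengths G→15/2, SY→11/2; new cluster GSY
  updated: d(A,GSY)=82/3, d(GSY,Q)=59/3
step 3: merge (GSY,Q) at d=59/3; branch lengths GSY→7/3, Q→59/6; new cluster GQSY
  updated: d(A,GQSY)=105/4
step 4: merge (A,GQSY) at d=105/4; branch lengths A→105/8, GQSY→79/24; new cluster AGQSY
final tree: (A:105/8,((G:15/2,(S:2,Y:2):11/2):7/3,Q:59/6):79/24)
total length: 547/12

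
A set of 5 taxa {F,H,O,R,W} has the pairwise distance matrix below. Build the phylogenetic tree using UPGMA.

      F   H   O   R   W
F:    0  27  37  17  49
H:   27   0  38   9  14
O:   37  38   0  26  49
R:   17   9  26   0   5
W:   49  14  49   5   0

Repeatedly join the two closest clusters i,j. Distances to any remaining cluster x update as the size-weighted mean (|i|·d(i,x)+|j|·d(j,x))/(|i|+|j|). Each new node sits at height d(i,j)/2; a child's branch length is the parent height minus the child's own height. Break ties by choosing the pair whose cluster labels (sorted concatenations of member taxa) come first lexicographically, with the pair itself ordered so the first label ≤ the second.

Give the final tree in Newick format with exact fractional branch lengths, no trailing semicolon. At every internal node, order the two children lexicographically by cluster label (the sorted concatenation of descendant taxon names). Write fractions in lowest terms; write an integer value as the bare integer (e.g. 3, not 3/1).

((F:31/2,(H:23/4,(R:5/2,W:5/2):13/4):39/4):13/4,O:75/4)

1. join R+W (d=5) ⇒ RW; edges |R|=5/2, |W|=5/2
  updated: d(F,RW)=33, d(H,RW)=23/2, d(O,RW)=75/2
2. join H+RW (d=23/2) ⇒ HRW; edges |H|=23/4, |RW|=13/4
  updated: d(F,HRW)=31, d(HRW,O)=113/3
3. join F+HRW (d=31) ⇒ FHRW; edges |F|=31/2, |HRW|=39/4
  updated: d(FHRW,O)=75/2
4. join FHRW+O (d=75/2) ⇒ FHORW; edges |FHRW|=13/4, |O|=75/4
final tree: ((F:31/2,(H:23/4,(R:5/2,W:5/2):13/4):39/4):13/4,O:75/4)
total length: 245/4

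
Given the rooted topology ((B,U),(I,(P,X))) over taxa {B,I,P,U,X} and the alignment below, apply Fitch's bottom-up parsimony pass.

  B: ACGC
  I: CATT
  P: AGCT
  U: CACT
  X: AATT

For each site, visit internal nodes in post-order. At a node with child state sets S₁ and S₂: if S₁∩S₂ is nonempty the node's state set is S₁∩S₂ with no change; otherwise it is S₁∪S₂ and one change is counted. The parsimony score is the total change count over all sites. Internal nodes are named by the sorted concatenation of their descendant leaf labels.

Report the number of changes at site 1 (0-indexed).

2

[col 0] BU: children B:{A}, U:{C} ∪→ {A,C}; cost 1
[col 0] PX: children P:{A}, X:{A} ∩→ {A}; cost 0
[col 0] IPX: children I:{C}, PX:{A} ∪→ {A,C}; cost 1
[col 0] BIPUX: children BU:{A,C}, IPX:{A,C} ∩→ {A,C}; cost 0
[col 1] BU: children B:{C}, U:{A} ∪→ {A,C}; cost 1
[col 1] PX: children P:{G}, X:{A} ∪→ {A,G}; cost 1
[col 1] IPX: children I:{A}, PX:{A,G} ∩→ {A}; cost 0
[col 1] BIPUX: children BU:{A,C}, IPX:{A} ∩→ {A}; cost 0
[col 2] BU: children B:{G}, U:{C} ∪→ {C,G}; cost 1
[col 2] PX: children P:{C}, X:{T} ∪→ {C,T}; cost 1
[col 2] IPX: children I:{T}, PX:{C,T} ∩→ {T}; cost 0
[col 2] BIPUX: children BU:{C,G}, IPX:{T} ∪→ {C,G,T}; cost 1
[col 3] BU: children B:{C}, U:{T} ∪→ {C,T}; cost 1
[col 3] PX: children P:{T}, X:{T} ∩→ {T}; cost 0
[col 3] IPX: children I:{T}, PX:{T} ∩→ {T}; cost 0
[col 3] BIPUX: children BU:{C,T}, IPX:{T} ∩→ {T}; cost 0
per-site changes: [2, 2, 3, 1]; total = 8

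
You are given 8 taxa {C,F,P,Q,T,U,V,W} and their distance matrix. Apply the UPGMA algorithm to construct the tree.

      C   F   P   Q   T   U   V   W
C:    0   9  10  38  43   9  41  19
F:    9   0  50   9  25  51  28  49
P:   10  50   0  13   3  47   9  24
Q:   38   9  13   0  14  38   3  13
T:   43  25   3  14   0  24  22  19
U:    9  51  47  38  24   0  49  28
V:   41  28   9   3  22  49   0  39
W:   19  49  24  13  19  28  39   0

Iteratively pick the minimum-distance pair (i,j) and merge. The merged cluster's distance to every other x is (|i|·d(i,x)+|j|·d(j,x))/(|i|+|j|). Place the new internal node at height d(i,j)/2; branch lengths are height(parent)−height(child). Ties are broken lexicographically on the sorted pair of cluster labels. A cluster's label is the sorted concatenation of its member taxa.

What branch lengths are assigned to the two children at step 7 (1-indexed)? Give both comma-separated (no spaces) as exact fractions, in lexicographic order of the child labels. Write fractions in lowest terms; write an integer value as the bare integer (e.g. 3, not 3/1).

8/5,189/40

iteration 1: select P,T (d=3); attach at lengths (3/2, 3/2); label the merged cluster PT
  updated: d(C,PT)=53/2, d(F,PT)=75/2, d(PT,Q)=27/2, d(PT,U)=71/2, d(PT,V)=31/2, d(PT,W)=43/2
iteration 2: select Q,V (d=3); attach at lengths (3/2, 3/2); label the merged cluster QV
  updated: d(C,QV)=79/2, d(F,QV)=37/2, d(PT,QV)=29/2, d(QV,U)=87/2, d(QV,W)=26
iteration 3: select C,F (d=9); attach at lengths (9/2, 9/2); label the merged cluster CF
  updated: d(CF,PT)=32, d(CF,QV)=29, d(CF,U)=30, d(CF,W)=34
iteration 4: select PT,QV (d=29/2); attach at lengths (23/4, 23/4); label the merged cluster PQTV
  updated: d(CF,PQTV)=61/2, d(PQTV,U)=79/2, d(PQTV,W)=95/4
iteration 5: select PQTV,W (d=95/4); attach at lengths (37/8, 95/8); label the merged cluster PQTVW
  updated: d(CF,PQTVW)=156/5, d(PQTVW,U)=186/5
iteration 6: select CF,U (d=30); attach at lengths (21/2, 15); label the merged cluster CFU
  updated: d(CFU,PQTVW)=166/5
iteration 7: select CFU,PQTVW (d=166/5); attach at lengths (8/5, 189/40); label the merged cluster CFPQTUVW
final tree: (((C:9/2,F:9/2):21/2,U:15):8/5,(((P:3/2,T:3/2):23/4,(Q:3/2,V:3/2):23/4):37/8,W:95/8):189/40)
total length: 2993/40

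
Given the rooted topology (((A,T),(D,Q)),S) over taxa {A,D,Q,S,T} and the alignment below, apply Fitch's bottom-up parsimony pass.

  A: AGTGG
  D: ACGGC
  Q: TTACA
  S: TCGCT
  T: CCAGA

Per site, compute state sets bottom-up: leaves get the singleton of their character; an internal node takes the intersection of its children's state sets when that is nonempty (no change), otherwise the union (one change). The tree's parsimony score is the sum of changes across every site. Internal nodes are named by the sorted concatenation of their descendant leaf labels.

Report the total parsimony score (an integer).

site 0, node AT: A={A} ∪ T={C} → {A,C} (+1)
site 0, node DQ: D={A} ∪ Q={T} → {A,T} (+1)
site 0, node ADQT: AT={A,C} ∩ DQ={A,T} → {A} (+0)
site 0, node ADQST: ADQT={A} ∪ S={T} → {A,T} (+1)
site 1, node AT: A={G} ∪ T={C} → {C,G} (+1)
site 1, node DQ: D={C} ∪ Q={T} → {C,T} (+1)
site 1, node ADQT: AT={C,G} ∩ DQ={C,T} → {C} (+0)
site 1, node ADQST: ADQT={C} ∩ S={C} → {C} (+0)
site 2, node AT: A={T} ∪ T={A} → {A,T} (+1)
site 2, node DQ: D={G} ∪ Q={A} → {A,G} (+1)
site 2, node ADQT: AT={A,T} ∩ DQ={A,G} → {A} (+0)
site 2, node ADQST: ADQT={A} ∪ S={G} → {A,G} (+1)
site 3, node AT: A={G} ∩ T={G} → {G} (+0)
site 3, node DQ: D={G} ∪ Q={C} → {C,G} (+1)
site 3, node ADQT: AT={G} ∩ DQ={C,G} → {G} (+0)
site 3, node ADQST: ADQT={G} ∪ S={C} → {C,G} (+1)
site 4, node AT: A={G} ∪ T={A} → {A,G} (+1)
site 4, node DQ: D={C} ∪ Q={A} → {A,C} (+1)
site 4, node ADQT: AT={A,G} ∩ DQ={A,C} → {A} (+0)
site 4, node ADQST: ADQT={A} ∪ S={T} → {A,T} (+1)
per-site changes: [3, 2, 3, 2, 3]; total = 13

13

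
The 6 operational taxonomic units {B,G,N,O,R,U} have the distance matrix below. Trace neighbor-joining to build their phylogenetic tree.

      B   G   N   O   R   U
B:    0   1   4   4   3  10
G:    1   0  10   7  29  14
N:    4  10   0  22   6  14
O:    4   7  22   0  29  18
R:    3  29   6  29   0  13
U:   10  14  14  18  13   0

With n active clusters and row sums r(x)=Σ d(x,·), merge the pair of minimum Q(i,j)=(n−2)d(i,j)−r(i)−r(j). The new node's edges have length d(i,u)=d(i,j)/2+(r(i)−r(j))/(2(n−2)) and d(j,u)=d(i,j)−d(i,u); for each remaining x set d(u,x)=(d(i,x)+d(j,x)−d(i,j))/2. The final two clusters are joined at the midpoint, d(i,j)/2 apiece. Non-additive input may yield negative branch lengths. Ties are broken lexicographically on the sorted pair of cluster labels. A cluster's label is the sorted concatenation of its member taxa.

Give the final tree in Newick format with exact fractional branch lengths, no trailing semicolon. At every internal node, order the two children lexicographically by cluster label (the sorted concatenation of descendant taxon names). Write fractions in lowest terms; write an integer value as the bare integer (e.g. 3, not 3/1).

((((B:-73/12,(G:9/8,O:47/8):61/12):5,U:27/4):15/4,N:7/4):17/8,R:17/8)

step 1: merge (G,O) at d=7, Q=-113; branch lengths G→9/8, O→47/8; new cluster GO
  updated: d(B,GO)=-1, d(GO,N)=25/2, d(GO,R)=51/2, d(GO,U)=25/2
step 2: merge (B,GO) at d=-1, Q=-137/2; branch lengths B→-73/12, GO→61/12; new cluster BGO
  updated: d(BGO,N)=35/4, d(BGO,R)=59/4, d(BGO,U)=47/4
step 3: merge (BGO,U) at d=47/4, Q=-101/2; branch lengths BGO→5, U→27/4; new cluster BGOU
  updated: d(BGOU,N)=11/2, d(BGOU,R)=8
step 4: merge (BGOU,N) at d=11/2, Q=-39/2; branch lengths BGOU→15/4, N→7/4; new cluster BGNOU
  updated: d(BGNOU,R)=17/4
step 5: merge (BGNOU,R) at d=17/4; branch lengths BGNOU→17/8, R→17/8; new cluster BGNORU
final tree: ((((B:-73/12,(G:9/8,O:47/8):61/12):5,U:27/4):15/4,N:7/4):17/8,R:17/8)
total length: 55/2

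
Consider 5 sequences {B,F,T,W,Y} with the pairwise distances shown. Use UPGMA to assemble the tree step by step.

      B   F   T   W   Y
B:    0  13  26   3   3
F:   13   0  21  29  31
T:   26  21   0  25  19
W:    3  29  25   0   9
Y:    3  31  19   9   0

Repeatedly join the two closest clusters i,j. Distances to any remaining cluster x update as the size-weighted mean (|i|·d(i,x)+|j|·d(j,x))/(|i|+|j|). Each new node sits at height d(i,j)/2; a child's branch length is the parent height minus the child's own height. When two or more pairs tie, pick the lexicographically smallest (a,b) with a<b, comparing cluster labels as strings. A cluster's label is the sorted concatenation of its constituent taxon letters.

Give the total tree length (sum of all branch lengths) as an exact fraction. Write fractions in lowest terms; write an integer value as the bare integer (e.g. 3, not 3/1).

233/6

iteration 1: select B,W (d=3); attach at lengths (3/2, 3/2); label the merged cluster BW
  updated: d(BW,F)=21, d(BW,T)=51/2, d(BW,Y)=6
iteration 2: select BW,Y (d=6); attach at lengths (3/2, 3); label the merged cluster BWY
  updated: d(BWY,F)=73/3, d(BWY,T)=70/3
iteration 3: select F,T (d=21); attach at lengths (21/2, 21/2); label the merged cluster FT
  updated: d(BWY,FT)=143/6
iteration 4: select BWY,FT (d=143/6); attach at lengths (107/12, 17/12); label the merged cluster BFTWY
final tree: (((B:3/2,W:3/2):3/2,Y:3):107/12,(F:21/2,T:21/2):17/12)
total length: 233/6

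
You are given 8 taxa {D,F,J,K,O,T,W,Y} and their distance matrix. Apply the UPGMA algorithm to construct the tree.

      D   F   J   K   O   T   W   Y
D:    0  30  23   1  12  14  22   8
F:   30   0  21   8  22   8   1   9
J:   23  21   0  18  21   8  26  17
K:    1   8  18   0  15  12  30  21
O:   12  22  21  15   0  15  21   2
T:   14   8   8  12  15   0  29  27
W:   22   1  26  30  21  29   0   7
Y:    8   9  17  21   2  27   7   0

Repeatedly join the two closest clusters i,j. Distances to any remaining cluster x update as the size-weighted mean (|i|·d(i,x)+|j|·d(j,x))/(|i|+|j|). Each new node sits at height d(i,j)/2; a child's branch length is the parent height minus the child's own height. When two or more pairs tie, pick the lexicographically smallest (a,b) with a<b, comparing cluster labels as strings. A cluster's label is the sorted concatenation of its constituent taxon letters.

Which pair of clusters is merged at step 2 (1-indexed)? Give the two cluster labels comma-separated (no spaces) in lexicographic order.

F,W

1. join D+K (d=1) ⇒ DK; edges |D|=1/2, |K|=1/2
  updated: d(DK,F)=19, d(DK,J)=41/2, d(DK,O)=27/2, d(DK,T)=13, d(DK,W)=26, d(DK,Y)=29/2
2. join F+W (d=1) ⇒ FW; edges |F|=1/2, |W|=1/2
  updated: d(DK,FW)=45/2, d(FW,J)=47/2, d(FW,O)=43/2, d(FW,T)=37/2, d(FW,Y)=8
3. join O+Y (d=2) ⇒ OY; edges |O|=1, |Y|=1
  updated: d(DK,OY)=14, d(FW,OY)=59/4, d(J,OY)=19, d(OY,T)=21
4. join J+T (d=8) ⇒ JT; edges |J|=4, |T|=4
  updated: d(DK,JT)=67/4, d(FW,JT)=21, d(JT,OY)=20
5. join DK+OY (d=14) ⇒ DKOY; edges |DK|=13/2, |OY|=6
  updated: d(DKOY,FW)=149/8, d(DKOY,JT)=147/8
6. join DKOY+JT (d=147/8) ⇒ DJKOTY; edges |DKOY|=35/16, |JT|=83/16
  updated: d(DJKOTY,FW)=233/12
7. join DJKOTY+FW (d=233/12) ⇒ DFJKOTWY; edges |DJKOTY|=25/48, |FW|=221/24
final tree: ((((D:1/2,K:1/2):13/2,(O:1,Y:1):6):35/16,(J:4,T:4):83/16):25/48,(F:1/2,W:1/2):221/24)
total length: 1997/48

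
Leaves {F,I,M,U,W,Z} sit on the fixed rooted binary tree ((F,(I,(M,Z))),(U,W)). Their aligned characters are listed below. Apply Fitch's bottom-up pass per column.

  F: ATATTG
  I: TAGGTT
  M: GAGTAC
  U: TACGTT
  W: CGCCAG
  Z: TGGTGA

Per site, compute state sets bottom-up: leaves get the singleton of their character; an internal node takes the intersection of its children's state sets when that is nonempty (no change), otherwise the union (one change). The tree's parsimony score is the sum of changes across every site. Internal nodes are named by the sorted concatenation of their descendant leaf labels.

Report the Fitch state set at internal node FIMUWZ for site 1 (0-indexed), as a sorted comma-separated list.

A

MZ@0: {G} ∪ {T} = {G,T} (union, +1)
IMZ@0: {T} ∩ {G,T} = {T} (intersection, +0)
FIMZ@0: {A} ∪ {T} = {A,T} (union, +1)
UW@0: {T} ∪ {C} = {C,T} (union, +1)
FIMUWZ@0: {A,T} ∩ {C,T} = {T} (intersection, +0)
MZ@1: {A} ∪ {G} = {A,G} (union, +1)
IMZ@1: {A} ∩ {A,G} = {A} (intersection, +0)
FIMZ@1: {T} ∪ {A} = {A,T} (union, +1)
UW@1: {A} ∪ {G} = {A,G} (union, +1)
FIMUWZ@1: {A,T} ∩ {A,G} = {A} (intersection, +0)
MZ@2: {G} ∩ {G} = {G} (intersection, +0)
IMZ@2: {G} ∩ {G} = {G} (intersection, +0)
FIMZ@2: {A} ∪ {G} = {A,G} (union, +1)
UW@2: {C} ∩ {C} = {C} (intersection, +0)
FIMUWZ@2: {A,G} ∪ {C} = {A,C,G} (union, +1)
MZ@3: {T} ∩ {T} = {T} (intersection, +0)
IMZ@3: {G} ∪ {T} = {G,T} (union, +1)
FIMZ@3: {T} ∩ {G,T} = {T} (intersection, +0)
UW@3: {G} ∪ {C} = {C,G} (union, +1)
FIMUWZ@3: {T} ∪ {C,G} = {C,G,T} (union, +1)
MZ@4: {A} ∪ {G} = {A,G} (union, +1)
IMZ@4: {T} ∪ {A,G} = {A,G,T} (union, +1)
FIMZ@4: {T} ∩ {A,G,T} = {T} (intersection, +0)
UW@4: {T} ∪ {A} = {A,T} (union, +1)
FIMUWZ@4: {T} ∩ {A,T} = {T} (intersection, +0)
MZ@5: {C} ∪ {A} = {A,C} (union, +1)
IMZ@5: {T} ∪ {A,C} = {A,C,T} (union, +1)
FIMZ@5: {G} ∪ {A,C,T} = {A,C,G,T} (union, +1)
UW@5: {T} ∪ {G} = {G,T} (union, +1)
FIMUWZ@5: {A,C,G,T} ∩ {G,T} = {G,T} (intersection, +0)
per-site changes: [3, 3, 2, 3, 3, 4]; total = 18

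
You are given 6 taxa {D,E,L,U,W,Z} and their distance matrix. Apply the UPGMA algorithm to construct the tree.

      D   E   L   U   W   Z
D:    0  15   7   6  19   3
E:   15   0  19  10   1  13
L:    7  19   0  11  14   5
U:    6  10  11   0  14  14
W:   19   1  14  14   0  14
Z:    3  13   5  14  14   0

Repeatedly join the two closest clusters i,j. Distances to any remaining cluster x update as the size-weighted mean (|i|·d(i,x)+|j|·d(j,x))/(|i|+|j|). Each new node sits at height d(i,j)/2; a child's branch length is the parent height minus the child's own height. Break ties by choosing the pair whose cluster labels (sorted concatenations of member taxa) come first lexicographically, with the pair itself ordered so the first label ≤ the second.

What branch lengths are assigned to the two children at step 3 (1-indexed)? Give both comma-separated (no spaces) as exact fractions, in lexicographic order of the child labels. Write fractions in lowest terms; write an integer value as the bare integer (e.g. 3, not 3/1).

3/2,3

1. join E+W (d=1) ⇒ EW; edges |E|=1/2, |W|=1/2
  updated: d(D,EW)=17, d(EW,L)=33/2, d(EW,U)=12, d(EW,Z)=27/2
2. join D+Z (d=3) ⇒ DZ; edges |D|=3/2, |Z|=3/2
  updated: d(DZ,EW)=61/4, d(DZ,L)=6, d(DZ,U)=10
3. join DZ+L (d=6) ⇒ DLZ; edges |DZ|=3/2, |L|=3
  updated: d(DLZ,EW)=47/3, d(DLZ,U)=31/3
4. join DLZ+U (d=31/3) ⇒ DLUZ; edges |DLZ|=13/6, |U|=31/6
  updated: d(DLUZ,EW)=59/4
5. join DLUZ+EW (d=59/4) ⇒ DELUWZ; edges |DLUZ|=53/24, |EW|=55/8
final tree: ((((D:3/2,Z:3/2):3/2,L:3):13/6,U:31/6):53/24,(E:1/2,W:1/2):55/8)
total length: 299/12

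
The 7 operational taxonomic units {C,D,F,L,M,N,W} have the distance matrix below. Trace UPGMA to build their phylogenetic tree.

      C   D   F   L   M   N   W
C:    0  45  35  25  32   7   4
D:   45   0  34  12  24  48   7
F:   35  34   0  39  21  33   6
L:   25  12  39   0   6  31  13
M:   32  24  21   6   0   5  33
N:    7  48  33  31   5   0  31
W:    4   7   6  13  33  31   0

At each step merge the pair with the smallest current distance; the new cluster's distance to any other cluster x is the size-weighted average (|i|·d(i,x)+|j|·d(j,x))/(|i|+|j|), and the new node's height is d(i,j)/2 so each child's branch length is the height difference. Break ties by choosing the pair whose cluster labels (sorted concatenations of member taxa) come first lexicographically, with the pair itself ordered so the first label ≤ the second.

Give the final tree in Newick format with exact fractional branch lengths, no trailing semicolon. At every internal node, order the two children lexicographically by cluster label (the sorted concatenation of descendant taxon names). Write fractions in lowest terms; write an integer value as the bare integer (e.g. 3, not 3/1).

step 1: merge (C,W) at d=4; branch lengths C→2, W→2; new cluster CW
  updated: d(CW,D)=26, d(CW,F)=41/2, d(CW,L)=19, d(CW,M)=65/2, d(CW,N)=19
step 2: merge (M,N) at d=5; branch lengths M→5/2, N→5/2; new cluster MN
  updated: d(CW,MN)=103/4, d(D,MN)=36, d(F,MN)=27, d(L,MN)=37/2
step 3: merge (D,L) at d=12; branch lengths D→6, L→6; new cluster DL
  updated: d(CW,DL)=45/2, d(DL,F)=73/2, d(DL,MN)=109/4
step 4: merge (CW,F) at d=41/2; branch lengths CW→33/4, F→41/4; new cluster CFW
  updated: d(CFW,DL)=163/6, d(CFW,MN)=157/6
step 5: merge (CFW,MN) at d=157/6; branch lengths CFW→17/6, MN→127/12; new cluster CFMNW
  updated: d(CFMNW,DL)=136/5
step 6: merge (CFMNW,DL) at d=136/5; branch lengths CFMNW→31/60, DL→38/5; new cluster CDFLMNW
final tree: ((((C:2,W:2):33/4,F:41/4):17/6,(M:5/2,N:5/2):127/12):31/60,(D:6,L:6):38/5)
total length: 1831/30

((((C:2,W:2):33/4,F:41/4):17/6,(M:5/2,N:5/2):127/12):31/60,(D:6,L:6):38/5)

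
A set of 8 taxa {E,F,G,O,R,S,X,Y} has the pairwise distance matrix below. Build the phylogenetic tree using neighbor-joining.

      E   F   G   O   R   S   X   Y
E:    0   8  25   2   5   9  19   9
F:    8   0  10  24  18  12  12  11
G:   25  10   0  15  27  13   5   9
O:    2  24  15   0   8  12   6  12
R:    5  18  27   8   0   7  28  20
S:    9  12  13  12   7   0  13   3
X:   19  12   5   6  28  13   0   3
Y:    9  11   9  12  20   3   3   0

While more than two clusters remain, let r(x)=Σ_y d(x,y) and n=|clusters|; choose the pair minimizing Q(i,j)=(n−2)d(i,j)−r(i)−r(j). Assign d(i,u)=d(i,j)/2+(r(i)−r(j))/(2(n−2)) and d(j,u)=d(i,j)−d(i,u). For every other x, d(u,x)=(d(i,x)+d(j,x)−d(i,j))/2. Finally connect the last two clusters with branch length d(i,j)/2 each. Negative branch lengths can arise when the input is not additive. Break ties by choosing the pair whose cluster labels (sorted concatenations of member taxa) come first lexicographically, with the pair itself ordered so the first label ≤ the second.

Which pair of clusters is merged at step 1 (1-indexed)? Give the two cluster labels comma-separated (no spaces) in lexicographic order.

1. join E+R (d=5, Q=-160) ⇒ ER; edges |E|=-1/2, |R|=11/2
  updated: d(ER,F)=21/2, d(ER,G)=47/2, d(ER,O)=5/2, d(ER,S)=11/2, d(ER,X)=21, d(ER,Y)=12
2. join ER+O (d=5/2, Q=-134) ⇒ EOR; edges |ER|=8/5, |O|=9/10
  updated: d(EOR,F)=16, d(EOR,G)=18, d(EOR,S)=15/2, d(EOR,X)=49/4, d(EOR,Y)=43/4
3. join EOR+S (d=15/2, Q=-83) ⇒ EORS; edges |EOR|=23/4, |S|=7/4
  updated: d(EORS,F)=41/4, d(EORS,G)=47/4, d(EORS,X)=71/8, d(EORS,Y)=25/8
4. join EORS+Y (d=25/8, Q=-203/4) ⇒ EORSY; edges |EORS|=23/8, |Y|=1/4
  updated: d(EORSY,F)=145/16, d(EORSY,G)=141/16, d(EORSY,X)=35/8
5. join EORSY+F (d=145/16, Q=-563/16) ⇒ EFORSY; edges |EORSY|=149/64, |F|=431/64
  updated: d(EFORSY,G)=39/8, d(EFORSY,X)=117/32
6. join EFORSY+G (d=39/8, Q=-433/32) ⇒ EFGORSY; edges |EFORSY|=113/64, |G|=199/64
  updated: d(EFGORSY,X)=121/64
7. join EFGORSY+X (d=121/64) ⇒ EFGORSXY; edges |EFGORSY|=121/128, |X|=121/128
final tree: (((((((E:-1/2,R:11/2):8/5,O:9/10):23/4,S:7/4):23/8,Y:1/4):149/64,F:431/64):113/64,G:199/64):121/128,X:121/128)
total length: 2173/64

E,R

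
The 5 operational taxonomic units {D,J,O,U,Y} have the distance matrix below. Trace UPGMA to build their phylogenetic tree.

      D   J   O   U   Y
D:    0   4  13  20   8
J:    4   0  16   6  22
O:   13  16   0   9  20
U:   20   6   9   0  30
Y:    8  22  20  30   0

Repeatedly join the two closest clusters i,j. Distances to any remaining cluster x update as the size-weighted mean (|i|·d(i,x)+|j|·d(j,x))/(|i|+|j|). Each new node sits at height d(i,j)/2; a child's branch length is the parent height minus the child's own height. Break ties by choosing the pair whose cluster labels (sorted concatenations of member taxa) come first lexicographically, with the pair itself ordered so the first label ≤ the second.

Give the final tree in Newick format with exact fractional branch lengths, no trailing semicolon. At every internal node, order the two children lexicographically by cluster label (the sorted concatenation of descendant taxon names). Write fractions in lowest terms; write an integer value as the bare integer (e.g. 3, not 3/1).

(((D:2,J:2):39/8,(O:9/2,U:9/2):19/8):25/8,Y:10)

iteration 1: select D,J (d=4); attach at lengths (2, 2); label the merged cluster DJ
  updated: d(DJ,O)=29/2, d(DJ,U)=13, d(DJ,Y)=15
iteration 2: select O,U (d=9); attach at lengths (9/2, 9/2); label the merged cluster OU
  updated: d(DJ,OU)=55/4, d(OU,Y)=25
iteration 3: select DJ,OU (d=55/4); attach at lengths (39/8, 19/8); label the merged cluster DJOU
  updated: d(DJOU,Y)=20
iteration 4: select DJOU,Y (d=20); attach at lengths (25/8, 10); label the merged cluster DJOUY
final tree: (((D:2,J:2):39/8,(O:9/2,U:9/2):19/8):25/8,Y:10)
total length: 267/8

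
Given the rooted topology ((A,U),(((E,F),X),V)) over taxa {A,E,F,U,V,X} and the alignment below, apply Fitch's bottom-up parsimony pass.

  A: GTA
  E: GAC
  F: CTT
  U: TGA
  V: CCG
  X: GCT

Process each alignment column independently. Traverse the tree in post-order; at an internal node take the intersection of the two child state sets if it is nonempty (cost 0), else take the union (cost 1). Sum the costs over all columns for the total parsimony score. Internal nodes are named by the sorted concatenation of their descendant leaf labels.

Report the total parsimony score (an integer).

10

AU@0: {G} ∪ {T} = {G,T} (union, +1)
EF@0: {G} ∪ {C} = {C,G} (union, +1)
EFX@0: {C,G} ∩ {G} = {G} (intersection, +0)
EFVX@0: {G} ∪ {C} = {C,G} (union, +1)
AEFUVX@0: {G,T} ∩ {C,G} = {G} (intersection, +0)
AU@1: {T} ∪ {G} = {G,T} (union, +1)
EF@1: {A} ∪ {T} = {A,T} (union, +1)
EFX@1: {A,T} ∪ {C} = {A,C,T} (union, +1)
EFVX@1: {A,C,T} ∩ {C} = {C} (intersection, +0)
AEFUVX@1: {G,T} ∪ {C} = {C,G,T} (union, +1)
AU@2: {A} ∩ {A} = {A} (intersection, +0)
EF@2: {C} ∪ {T} = {C,T} (union, +1)
EFX@2: {C,T} ∩ {T} = {T} (intersection, +0)
EFVX@2: {T} ∪ {G} = {G,T} (union, +1)
AEFUVX@2: {A} ∪ {G,T} = {A,G,T} (union, +1)
per-site changes: [3, 4, 3]; total = 10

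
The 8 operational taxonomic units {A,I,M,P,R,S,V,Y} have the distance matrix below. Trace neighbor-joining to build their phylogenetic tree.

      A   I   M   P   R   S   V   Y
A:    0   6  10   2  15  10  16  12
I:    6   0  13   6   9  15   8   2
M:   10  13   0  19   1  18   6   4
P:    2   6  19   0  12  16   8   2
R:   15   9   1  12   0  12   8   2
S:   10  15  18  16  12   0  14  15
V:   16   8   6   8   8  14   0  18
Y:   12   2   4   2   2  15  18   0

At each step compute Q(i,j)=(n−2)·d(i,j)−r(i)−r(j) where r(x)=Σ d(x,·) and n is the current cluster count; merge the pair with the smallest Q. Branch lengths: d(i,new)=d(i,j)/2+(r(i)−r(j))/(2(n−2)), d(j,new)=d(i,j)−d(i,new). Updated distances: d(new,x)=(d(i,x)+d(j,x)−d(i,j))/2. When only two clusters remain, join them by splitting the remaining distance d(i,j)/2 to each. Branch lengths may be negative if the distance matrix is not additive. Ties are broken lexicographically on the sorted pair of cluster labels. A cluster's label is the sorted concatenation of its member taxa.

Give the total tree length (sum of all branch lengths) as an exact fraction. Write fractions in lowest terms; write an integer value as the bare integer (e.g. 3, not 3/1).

iteration 1: select A,P (d=2, Q=-124); attach at lengths (3/2, 1/2); label the merged cluster AP
  updated: d(AP,I)=5, d(AP,M)=27/2, d(AP,R)=25/2, d(AP,S)=12, d(AP,V)=11, d(AP,Y)=6
iteration 2: select M,R (d=1, Q=-95); attach at lengths (8/5, -3/5); label the merged cluster MR
  updated: d(AP,MR)=25/2, d(I,MR)=21/2, d(MR,S)=29/2, d(MR,V)=13/2, d(MR,Y)=5/2
iteration 3: select MR,Y (d=5/2, Q=-80); attach at lengths (13/8, 7/8); label the merged cluster MRY
  updated: d(AP,MRY)=8, d(I,MRY)=5, d(MRY,S)=27/2, d(MRY,V)=11
iteration 4: select S,V (d=14, Q=-113/2); attach at lengths (35/4, 21/4); label the merged cluster SV
  updated: d(AP,SV)=9/2, d(I,SV)=9/2, d(MRY,SV)=21/4
iteration 5: select AP,SV (d=9/2, Q=-91/4); attach at lengths (49/16, 23/16); label the merged cluster APSV
  updated: d(APSV,I)=5/2, d(APSV,MRY)=35/8
iteration 6: select APSV,I (d=5/2, Q=-95/8); attach at lengths (15/16, 25/16); label the merged cluster AIPSV
  updated: d(AIPSV,MRY)=55/16
iteration 7: select AIPSV,MRY (d=55/16); attach at lengths (55/32, 55/32); label the merged cluster AIMPRSVY
final tree: ((((A:3/2,P:1/2):49/16,(S:35/4,V:21/4):23/16):15/16,I:25/16):55/32,((M:8/5,R:-3/5):13/8,Y:7/8):55/32)
total length: 479/16

479/16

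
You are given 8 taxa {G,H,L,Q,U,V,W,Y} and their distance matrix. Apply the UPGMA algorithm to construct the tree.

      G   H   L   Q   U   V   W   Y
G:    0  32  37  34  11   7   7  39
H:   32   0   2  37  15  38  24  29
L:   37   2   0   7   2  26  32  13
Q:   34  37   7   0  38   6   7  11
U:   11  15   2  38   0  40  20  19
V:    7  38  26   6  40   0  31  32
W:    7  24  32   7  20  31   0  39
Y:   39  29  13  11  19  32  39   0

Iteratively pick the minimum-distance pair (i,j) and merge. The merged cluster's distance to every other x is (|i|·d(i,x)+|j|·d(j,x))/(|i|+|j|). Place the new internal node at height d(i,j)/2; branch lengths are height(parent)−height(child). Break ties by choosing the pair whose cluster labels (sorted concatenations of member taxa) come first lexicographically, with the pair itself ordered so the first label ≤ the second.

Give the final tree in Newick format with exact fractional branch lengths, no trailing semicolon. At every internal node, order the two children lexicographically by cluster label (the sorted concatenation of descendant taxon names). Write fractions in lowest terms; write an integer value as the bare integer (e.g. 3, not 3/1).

iteration 1: select H,L (d=2); attach at lengths (1, 1); label the merged cluster HL
  updated: d(G,HL)=69/2, d(HL,Q)=22, d(HL,U)=17/2, d(HL,V)=32, d(HL,W)=28, d(HL,Y)=21
iteration 2: select Q,V (d=6); attach at lengths (3, 3); label the merged cluster QV
  updated: d(G,QV)=41/2, d(HL,QV)=27, d(QV,U)=39, d(QV,W)=19, d(QV,Y)=43/2
iteration 3: select G,W (d=7); attach at lengths (7/2, 7/2); label the merged cluster GW
  updated: d(GW,HL)=125/4, d(GW,QV)=79/4, d(GW,U)=31/2, d(GW,Y)=39
iteration 4: select HL,U (d=17/2); attach at lengths (13/4, 17/4); label the merged cluster HLU
  updated: d(GW,HLU)=26, d(HLU,QV)=31, d(HLU,Y)=61/3
iteration 5: select GW,QV (d=79/4); attach at lengths (51/8, 55/8); label the merged cluster GQVW
  updated: d(GQVW,HLU)=57/2, d(GQVW,Y)=121/4
iteration 6: select HLU,Y (d=61/3); attach at lengths (71/12, 61/6); label the merged cluster HLUY
  updated: d(GQVW,HLUY)=463/16
iteration 7: select GQVW,HLUY (d=463/16); attach at lengths (147/32, 413/96); label the merged cluster GHLQUVWY
final tree: (((G:7/2,W:7/2):51/8,(Q:3,V:3):55/8):147/32,(((H:1,L:1):13/4,U:17/4):71/12,Y:61/6):413/96)
total length: 2915/48

(((G:7/2,W:7/2):51/8,(Q:3,V:3):55/8):147/32,(((H:1,L:1):13/4,U:17/4):71/12,Y:61/6):413/96)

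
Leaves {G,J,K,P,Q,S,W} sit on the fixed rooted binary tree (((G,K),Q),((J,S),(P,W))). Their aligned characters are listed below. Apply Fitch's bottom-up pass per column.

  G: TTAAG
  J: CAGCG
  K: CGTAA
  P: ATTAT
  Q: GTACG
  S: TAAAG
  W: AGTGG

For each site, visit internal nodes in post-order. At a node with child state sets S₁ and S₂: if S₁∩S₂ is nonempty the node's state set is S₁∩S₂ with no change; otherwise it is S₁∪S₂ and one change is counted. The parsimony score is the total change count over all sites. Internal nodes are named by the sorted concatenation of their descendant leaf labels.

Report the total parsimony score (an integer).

GK@0: {T} ∪ {C} = {C,T} (union, +1)
GKQ@0: {C,T} ∪ {G} = {C,G,T} (union, +1)
JS@0: {C} ∪ {T} = {C,T} (union, +1)
PW@0: {A} ∩ {A} = {A} (intersection, +0)
JPSW@0: {C,T} ∪ {A} = {A,C,T} (union, +1)
GJKPQSW@0: {C,G,T} ∩ {A,C,T} = {C,T} (intersection, +0)
GK@1: {T} ∪ {G} = {G,T} (union, +1)
GKQ@1: {G,T} ∩ {T} = {T} (intersection, +0)
JS@1: {A} ∩ {A} = {A} (intersection, +0)
PW@1: {T} ∪ {G} = {G,T} (union, +1)
JPSW@1: {A} ∪ {G,T} = {A,G,T} (union, +1)
GJKPQSW@1: {T} ∩ {A,G,T} = {T} (intersection, +0)
GK@2: {A} ∪ {T} = {A,T} (union, +1)
GKQ@2: {A,T} ∩ {A} = {A} (intersection, +0)
JS@2: {G} ∪ {A} = {A,G} (union, +1)
PW@2: {T} ∩ {T} = {T} (intersection, +0)
JPSW@2: {A,G} ∪ {T} = {A,G,T} (union, +1)
GJKPQSW@2: {A} ∩ {A,G,T} = {A} (intersection, +0)
GK@3: {A} ∩ {A} = {A} (intersection, +0)
GKQ@3: {A} ∪ {C} = {A,C} (union, +1)
JS@3: {C} ∪ {A} = {A,C} (union, +1)
PW@3: {A} ∪ {G} = {A,G} (union, +1)
JPSW@3: {A,C} ∩ {A,G} = {A} (intersection, +0)
GJKPQSW@3: {A,C} ∩ {A} = {A} (intersection, +0)
GK@4: {G} ∪ {A} = {A,G} (union, +1)
GKQ@4: {A,G} ∩ {G} = {G} (intersection, +0)
JS@4: {G} ∩ {G} = {G} (intersection, +0)
PW@4: {T} ∪ {G} = {G,T} (union, +1)
JPSW@4: {G} ∩ {G,T} = {G} (intersection, +0)
GJKPQSW@4: {G} ∩ {G} = {G} (intersection, +0)
per-site changes: [4, 3, 3, 3, 2]; total = 15

15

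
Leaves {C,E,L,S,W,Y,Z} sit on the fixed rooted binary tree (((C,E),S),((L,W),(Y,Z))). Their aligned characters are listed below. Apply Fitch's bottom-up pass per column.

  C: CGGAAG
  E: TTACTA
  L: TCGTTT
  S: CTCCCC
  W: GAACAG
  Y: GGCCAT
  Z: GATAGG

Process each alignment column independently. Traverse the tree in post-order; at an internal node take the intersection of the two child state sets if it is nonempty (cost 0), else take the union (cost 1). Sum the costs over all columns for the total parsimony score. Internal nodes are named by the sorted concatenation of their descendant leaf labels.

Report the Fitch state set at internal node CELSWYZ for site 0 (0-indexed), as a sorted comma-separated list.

C,G

CE@0: {C} ∪ {T} = {C,T} (union, +1)
CES@0: {C,T} ∩ {C} = {C} (intersection, +0)
LW@0: {T} ∪ {G} = {G,T} (union, +1)
YZ@0: {G} ∩ {G} = {G} (intersection, +0)
LWYZ@0: {G,T} ∩ {G} = {G} (intersection, +0)
CELSWYZ@0: {C} ∪ {G} = {C,G} (union, +1)
CE@1: {G} ∪ {T} = {G,T} (union, +1)
CES@1: {G,T} ∩ {T} = {T} (intersection, +0)
LW@1: {C} ∪ {A} = {A,C} (union, +1)
YZ@1: {G} ∪ {A} = {A,G} (union, +1)
LWYZ@1: {A,C} ∩ {A,G} = {A} (intersection, +0)
CELSWYZ@1: {T} ∪ {A} = {A,T} (union, +1)
CE@2: {G} ∪ {A} = {A,G} (union, +1)
CES@2: {A,G} ∪ {C} = {A,C,G} (union, +1)
LW@2: {G} ∪ {A} = {A,G} (union, +1)
YZ@2: {C} ∪ {T} = {C,T} (union, +1)
LWYZ@2: {A,G} ∪ {C,T} = {A,C,G,T} (union, +1)
CELSWYZ@2: {A,C,G} ∩ {A,C,G,T} = {A,C,G} (intersection, +0)
CE@3: {A} ∪ {C} = {A,C} (union, +1)
CES@3: {A,C} ∩ {C} = {C} (intersection, +0)
LW@3: {T} ∪ {C} = {C,T} (union, +1)
YZ@3: {C} ∪ {A} = {A,C} (union, +1)
LWYZ@3: {C,T} ∩ {A,C} = {C} (intersection, +0)
CELSWYZ@3: {C} ∩ {C} = {C} (intersection, +0)
CE@4: {A} ∪ {T} = {A,T} (union, +1)
CES@4: {A,T} ∪ {C} = {A,C,T} (union, +1)
LW@4: {T} ∪ {A} = {A,T} (union, +1)
YZ@4: {A} ∪ {G} = {A,G} (union, +1)
LWYZ@4: {A,T} ∩ {A,G} = {A} (intersection, +0)
CELSWYZ@4: {A,C,T} ∩ {A} = {A} (intersection, +0)
CE@5: {G} ∪ {A} = {A,G} (union, +1)
CES@5: {A,G} ∪ {C} = {A,C,G} (union, +1)
LW@5: {T} ∪ {G} = {G,T} (union, +1)
YZ@5: {T} ∪ {G} = {G,T} (union, +1)
LWYZ@5: {G,T} ∩ {G,T} = {G,T} (intersection, +0)
CELSWYZ@5: {A,C,G} ∩ {G,T} = {G} (intersection, +0)
per-site changes: [3, 4, 5, 3, 4, 4]; total = 23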